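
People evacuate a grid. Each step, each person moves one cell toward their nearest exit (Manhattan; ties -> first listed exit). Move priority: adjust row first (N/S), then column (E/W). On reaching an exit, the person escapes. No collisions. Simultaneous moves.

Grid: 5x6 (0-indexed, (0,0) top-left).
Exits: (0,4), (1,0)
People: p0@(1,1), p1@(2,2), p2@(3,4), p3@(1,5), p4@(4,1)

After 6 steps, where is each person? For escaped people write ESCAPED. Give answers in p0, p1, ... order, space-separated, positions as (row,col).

Step 1: p0:(1,1)->(1,0)->EXIT | p1:(2,2)->(1,2) | p2:(3,4)->(2,4) | p3:(1,5)->(0,5) | p4:(4,1)->(3,1)
Step 2: p0:escaped | p1:(1,2)->(1,1) | p2:(2,4)->(1,4) | p3:(0,5)->(0,4)->EXIT | p4:(3,1)->(2,1)
Step 3: p0:escaped | p1:(1,1)->(1,0)->EXIT | p2:(1,4)->(0,4)->EXIT | p3:escaped | p4:(2,1)->(1,1)
Step 4: p0:escaped | p1:escaped | p2:escaped | p3:escaped | p4:(1,1)->(1,0)->EXIT

ESCAPED ESCAPED ESCAPED ESCAPED ESCAPED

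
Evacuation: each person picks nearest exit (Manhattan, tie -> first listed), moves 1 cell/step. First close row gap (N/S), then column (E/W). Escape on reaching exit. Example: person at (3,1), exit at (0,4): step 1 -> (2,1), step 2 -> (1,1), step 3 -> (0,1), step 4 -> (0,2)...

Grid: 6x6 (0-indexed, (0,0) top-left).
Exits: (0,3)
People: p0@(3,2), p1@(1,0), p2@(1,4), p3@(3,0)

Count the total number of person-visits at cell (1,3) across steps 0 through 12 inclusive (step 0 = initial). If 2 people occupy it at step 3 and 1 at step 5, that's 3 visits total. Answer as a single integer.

Step 0: p0@(3,2) p1@(1,0) p2@(1,4) p3@(3,0) -> at (1,3): 0 [-], cum=0
Step 1: p0@(2,2) p1@(0,0) p2@(0,4) p3@(2,0) -> at (1,3): 0 [-], cum=0
Step 2: p0@(1,2) p1@(0,1) p2@ESC p3@(1,0) -> at (1,3): 0 [-], cum=0
Step 3: p0@(0,2) p1@(0,2) p2@ESC p3@(0,0) -> at (1,3): 0 [-], cum=0
Step 4: p0@ESC p1@ESC p2@ESC p3@(0,1) -> at (1,3): 0 [-], cum=0
Step 5: p0@ESC p1@ESC p2@ESC p3@(0,2) -> at (1,3): 0 [-], cum=0
Step 6: p0@ESC p1@ESC p2@ESC p3@ESC -> at (1,3): 0 [-], cum=0
Total visits = 0

Answer: 0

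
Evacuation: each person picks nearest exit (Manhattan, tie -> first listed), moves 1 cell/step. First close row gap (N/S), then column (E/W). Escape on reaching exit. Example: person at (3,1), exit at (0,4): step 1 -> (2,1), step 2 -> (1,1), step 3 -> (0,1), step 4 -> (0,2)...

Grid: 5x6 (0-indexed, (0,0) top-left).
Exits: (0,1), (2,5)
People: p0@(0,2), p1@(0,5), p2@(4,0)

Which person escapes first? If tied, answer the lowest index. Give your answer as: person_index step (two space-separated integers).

Step 1: p0:(0,2)->(0,1)->EXIT | p1:(0,5)->(1,5) | p2:(4,0)->(3,0)
Step 2: p0:escaped | p1:(1,5)->(2,5)->EXIT | p2:(3,0)->(2,0)
Step 3: p0:escaped | p1:escaped | p2:(2,0)->(1,0)
Step 4: p0:escaped | p1:escaped | p2:(1,0)->(0,0)
Step 5: p0:escaped | p1:escaped | p2:(0,0)->(0,1)->EXIT
Exit steps: [1, 2, 5]
First to escape: p0 at step 1

Answer: 0 1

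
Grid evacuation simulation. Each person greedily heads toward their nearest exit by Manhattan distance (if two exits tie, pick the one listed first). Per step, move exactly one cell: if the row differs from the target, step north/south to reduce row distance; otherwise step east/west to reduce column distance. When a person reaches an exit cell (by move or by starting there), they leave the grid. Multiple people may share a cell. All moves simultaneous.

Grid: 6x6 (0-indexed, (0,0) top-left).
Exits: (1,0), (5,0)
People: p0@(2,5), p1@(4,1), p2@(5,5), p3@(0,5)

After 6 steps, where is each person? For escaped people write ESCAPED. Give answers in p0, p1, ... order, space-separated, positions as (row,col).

Step 1: p0:(2,5)->(1,5) | p1:(4,1)->(5,1) | p2:(5,5)->(5,4) | p3:(0,5)->(1,5)
Step 2: p0:(1,5)->(1,4) | p1:(5,1)->(5,0)->EXIT | p2:(5,4)->(5,3) | p3:(1,5)->(1,4)
Step 3: p0:(1,4)->(1,3) | p1:escaped | p2:(5,3)->(5,2) | p3:(1,4)->(1,3)
Step 4: p0:(1,3)->(1,2) | p1:escaped | p2:(5,2)->(5,1) | p3:(1,3)->(1,2)
Step 5: p0:(1,2)->(1,1) | p1:escaped | p2:(5,1)->(5,0)->EXIT | p3:(1,2)->(1,1)
Step 6: p0:(1,1)->(1,0)->EXIT | p1:escaped | p2:escaped | p3:(1,1)->(1,0)->EXIT

ESCAPED ESCAPED ESCAPED ESCAPED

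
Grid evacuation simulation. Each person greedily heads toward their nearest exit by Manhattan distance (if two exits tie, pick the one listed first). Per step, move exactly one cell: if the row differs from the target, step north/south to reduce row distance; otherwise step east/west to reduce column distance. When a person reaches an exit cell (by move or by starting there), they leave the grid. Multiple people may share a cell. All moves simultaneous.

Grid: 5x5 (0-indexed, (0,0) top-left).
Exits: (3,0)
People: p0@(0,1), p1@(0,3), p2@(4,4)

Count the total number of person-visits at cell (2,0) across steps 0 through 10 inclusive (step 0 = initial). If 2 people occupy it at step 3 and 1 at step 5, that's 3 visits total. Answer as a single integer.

Answer: 0

Derivation:
Step 0: p0@(0,1) p1@(0,3) p2@(4,4) -> at (2,0): 0 [-], cum=0
Step 1: p0@(1,1) p1@(1,3) p2@(3,4) -> at (2,0): 0 [-], cum=0
Step 2: p0@(2,1) p1@(2,3) p2@(3,3) -> at (2,0): 0 [-], cum=0
Step 3: p0@(3,1) p1@(3,3) p2@(3,2) -> at (2,0): 0 [-], cum=0
Step 4: p0@ESC p1@(3,2) p2@(3,1) -> at (2,0): 0 [-], cum=0
Step 5: p0@ESC p1@(3,1) p2@ESC -> at (2,0): 0 [-], cum=0
Step 6: p0@ESC p1@ESC p2@ESC -> at (2,0): 0 [-], cum=0
Total visits = 0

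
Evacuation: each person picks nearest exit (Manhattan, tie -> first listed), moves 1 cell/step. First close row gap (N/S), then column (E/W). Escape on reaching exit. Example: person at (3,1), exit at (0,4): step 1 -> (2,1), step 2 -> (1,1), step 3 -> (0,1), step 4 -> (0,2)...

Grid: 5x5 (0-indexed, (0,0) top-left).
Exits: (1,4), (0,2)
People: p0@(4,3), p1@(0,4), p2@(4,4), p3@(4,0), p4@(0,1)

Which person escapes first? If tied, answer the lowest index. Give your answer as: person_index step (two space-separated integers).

Step 1: p0:(4,3)->(3,3) | p1:(0,4)->(1,4)->EXIT | p2:(4,4)->(3,4) | p3:(4,0)->(3,0) | p4:(0,1)->(0,2)->EXIT
Step 2: p0:(3,3)->(2,3) | p1:escaped | p2:(3,4)->(2,4) | p3:(3,0)->(2,0) | p4:escaped
Step 3: p0:(2,3)->(1,3) | p1:escaped | p2:(2,4)->(1,4)->EXIT | p3:(2,0)->(1,0) | p4:escaped
Step 4: p0:(1,3)->(1,4)->EXIT | p1:escaped | p2:escaped | p3:(1,0)->(0,0) | p4:escaped
Step 5: p0:escaped | p1:escaped | p2:escaped | p3:(0,0)->(0,1) | p4:escaped
Step 6: p0:escaped | p1:escaped | p2:escaped | p3:(0,1)->(0,2)->EXIT | p4:escaped
Exit steps: [4, 1, 3, 6, 1]
First to escape: p1 at step 1

Answer: 1 1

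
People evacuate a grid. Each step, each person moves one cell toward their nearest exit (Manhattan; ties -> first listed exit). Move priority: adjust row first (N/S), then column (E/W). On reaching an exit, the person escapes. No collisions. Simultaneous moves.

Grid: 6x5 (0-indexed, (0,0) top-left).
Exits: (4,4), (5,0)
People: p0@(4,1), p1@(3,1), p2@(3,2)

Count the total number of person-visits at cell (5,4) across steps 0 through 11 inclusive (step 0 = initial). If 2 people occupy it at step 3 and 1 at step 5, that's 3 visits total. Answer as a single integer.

Step 0: p0@(4,1) p1@(3,1) p2@(3,2) -> at (5,4): 0 [-], cum=0
Step 1: p0@(5,1) p1@(4,1) p2@(4,2) -> at (5,4): 0 [-], cum=0
Step 2: p0@ESC p1@(5,1) p2@(4,3) -> at (5,4): 0 [-], cum=0
Step 3: p0@ESC p1@ESC p2@ESC -> at (5,4): 0 [-], cum=0
Total visits = 0

Answer: 0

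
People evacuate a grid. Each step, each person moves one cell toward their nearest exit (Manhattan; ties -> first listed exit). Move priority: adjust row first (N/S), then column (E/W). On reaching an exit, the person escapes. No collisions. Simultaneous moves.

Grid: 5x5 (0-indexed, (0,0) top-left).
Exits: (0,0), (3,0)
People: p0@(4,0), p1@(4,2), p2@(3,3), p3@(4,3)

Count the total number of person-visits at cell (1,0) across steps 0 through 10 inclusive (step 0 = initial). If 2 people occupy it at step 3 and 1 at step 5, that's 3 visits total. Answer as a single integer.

Step 0: p0@(4,0) p1@(4,2) p2@(3,3) p3@(4,3) -> at (1,0): 0 [-], cum=0
Step 1: p0@ESC p1@(3,2) p2@(3,2) p3@(3,3) -> at (1,0): 0 [-], cum=0
Step 2: p0@ESC p1@(3,1) p2@(3,1) p3@(3,2) -> at (1,0): 0 [-], cum=0
Step 3: p0@ESC p1@ESC p2@ESC p3@(3,1) -> at (1,0): 0 [-], cum=0
Step 4: p0@ESC p1@ESC p2@ESC p3@ESC -> at (1,0): 0 [-], cum=0
Total visits = 0

Answer: 0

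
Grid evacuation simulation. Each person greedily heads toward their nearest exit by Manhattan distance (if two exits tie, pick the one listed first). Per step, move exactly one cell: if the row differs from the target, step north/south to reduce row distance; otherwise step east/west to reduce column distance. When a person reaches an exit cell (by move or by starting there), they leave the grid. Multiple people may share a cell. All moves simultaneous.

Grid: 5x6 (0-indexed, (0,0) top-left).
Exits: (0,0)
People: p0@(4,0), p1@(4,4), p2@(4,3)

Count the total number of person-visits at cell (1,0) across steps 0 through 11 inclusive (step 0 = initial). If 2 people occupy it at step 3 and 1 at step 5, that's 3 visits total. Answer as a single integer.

Answer: 1

Derivation:
Step 0: p0@(4,0) p1@(4,4) p2@(4,3) -> at (1,0): 0 [-], cum=0
Step 1: p0@(3,0) p1@(3,4) p2@(3,3) -> at (1,0): 0 [-], cum=0
Step 2: p0@(2,0) p1@(2,4) p2@(2,3) -> at (1,0): 0 [-], cum=0
Step 3: p0@(1,0) p1@(1,4) p2@(1,3) -> at (1,0): 1 [p0], cum=1
Step 4: p0@ESC p1@(0,4) p2@(0,3) -> at (1,0): 0 [-], cum=1
Step 5: p0@ESC p1@(0,3) p2@(0,2) -> at (1,0): 0 [-], cum=1
Step 6: p0@ESC p1@(0,2) p2@(0,1) -> at (1,0): 0 [-], cum=1
Step 7: p0@ESC p1@(0,1) p2@ESC -> at (1,0): 0 [-], cum=1
Step 8: p0@ESC p1@ESC p2@ESC -> at (1,0): 0 [-], cum=1
Total visits = 1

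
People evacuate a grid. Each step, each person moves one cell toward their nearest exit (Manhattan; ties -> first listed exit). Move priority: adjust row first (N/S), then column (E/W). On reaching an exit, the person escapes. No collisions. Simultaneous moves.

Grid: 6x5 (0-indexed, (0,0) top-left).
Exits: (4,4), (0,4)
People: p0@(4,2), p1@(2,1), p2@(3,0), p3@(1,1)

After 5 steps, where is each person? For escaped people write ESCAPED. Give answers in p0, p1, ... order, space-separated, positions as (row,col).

Step 1: p0:(4,2)->(4,3) | p1:(2,1)->(3,1) | p2:(3,0)->(4,0) | p3:(1,1)->(0,1)
Step 2: p0:(4,3)->(4,4)->EXIT | p1:(3,1)->(4,1) | p2:(4,0)->(4,1) | p3:(0,1)->(0,2)
Step 3: p0:escaped | p1:(4,1)->(4,2) | p2:(4,1)->(4,2) | p3:(0,2)->(0,3)
Step 4: p0:escaped | p1:(4,2)->(4,3) | p2:(4,2)->(4,3) | p3:(0,3)->(0,4)->EXIT
Step 5: p0:escaped | p1:(4,3)->(4,4)->EXIT | p2:(4,3)->(4,4)->EXIT | p3:escaped

ESCAPED ESCAPED ESCAPED ESCAPED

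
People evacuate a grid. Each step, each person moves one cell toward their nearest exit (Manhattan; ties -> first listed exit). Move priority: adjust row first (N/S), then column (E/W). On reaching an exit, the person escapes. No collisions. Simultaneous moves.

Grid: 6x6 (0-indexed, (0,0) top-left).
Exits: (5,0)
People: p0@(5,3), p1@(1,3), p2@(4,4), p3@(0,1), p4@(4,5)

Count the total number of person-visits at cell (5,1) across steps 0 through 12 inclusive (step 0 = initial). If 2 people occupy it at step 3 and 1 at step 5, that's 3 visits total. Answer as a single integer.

Step 0: p0@(5,3) p1@(1,3) p2@(4,4) p3@(0,1) p4@(4,5) -> at (5,1): 0 [-], cum=0
Step 1: p0@(5,2) p1@(2,3) p2@(5,4) p3@(1,1) p4@(5,5) -> at (5,1): 0 [-], cum=0
Step 2: p0@(5,1) p1@(3,3) p2@(5,3) p3@(2,1) p4@(5,4) -> at (5,1): 1 [p0], cum=1
Step 3: p0@ESC p1@(4,3) p2@(5,2) p3@(3,1) p4@(5,3) -> at (5,1): 0 [-], cum=1
Step 4: p0@ESC p1@(5,3) p2@(5,1) p3@(4,1) p4@(5,2) -> at (5,1): 1 [p2], cum=2
Step 5: p0@ESC p1@(5,2) p2@ESC p3@(5,1) p4@(5,1) -> at (5,1): 2 [p3,p4], cum=4
Step 6: p0@ESC p1@(5,1) p2@ESC p3@ESC p4@ESC -> at (5,1): 1 [p1], cum=5
Step 7: p0@ESC p1@ESC p2@ESC p3@ESC p4@ESC -> at (5,1): 0 [-], cum=5
Total visits = 5

Answer: 5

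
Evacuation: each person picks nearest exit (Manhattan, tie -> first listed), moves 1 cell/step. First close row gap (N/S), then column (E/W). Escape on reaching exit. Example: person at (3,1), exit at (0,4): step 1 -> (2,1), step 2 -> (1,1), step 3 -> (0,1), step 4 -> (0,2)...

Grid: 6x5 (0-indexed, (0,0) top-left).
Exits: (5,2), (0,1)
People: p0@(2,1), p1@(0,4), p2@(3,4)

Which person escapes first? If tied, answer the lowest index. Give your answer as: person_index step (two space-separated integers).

Step 1: p0:(2,1)->(1,1) | p1:(0,4)->(0,3) | p2:(3,4)->(4,4)
Step 2: p0:(1,1)->(0,1)->EXIT | p1:(0,3)->(0,2) | p2:(4,4)->(5,4)
Step 3: p0:escaped | p1:(0,2)->(0,1)->EXIT | p2:(5,4)->(5,3)
Step 4: p0:escaped | p1:escaped | p2:(5,3)->(5,2)->EXIT
Exit steps: [2, 3, 4]
First to escape: p0 at step 2

Answer: 0 2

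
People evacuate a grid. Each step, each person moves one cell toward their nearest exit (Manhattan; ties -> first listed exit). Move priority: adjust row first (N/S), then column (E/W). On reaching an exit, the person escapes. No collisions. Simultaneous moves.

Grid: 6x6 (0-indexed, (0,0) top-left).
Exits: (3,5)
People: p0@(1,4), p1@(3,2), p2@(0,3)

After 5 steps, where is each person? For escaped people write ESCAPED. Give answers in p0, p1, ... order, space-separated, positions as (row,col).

Step 1: p0:(1,4)->(2,4) | p1:(3,2)->(3,3) | p2:(0,3)->(1,3)
Step 2: p0:(2,4)->(3,4) | p1:(3,3)->(3,4) | p2:(1,3)->(2,3)
Step 3: p0:(3,4)->(3,5)->EXIT | p1:(3,4)->(3,5)->EXIT | p2:(2,3)->(3,3)
Step 4: p0:escaped | p1:escaped | p2:(3,3)->(3,4)
Step 5: p0:escaped | p1:escaped | p2:(3,4)->(3,5)->EXIT

ESCAPED ESCAPED ESCAPED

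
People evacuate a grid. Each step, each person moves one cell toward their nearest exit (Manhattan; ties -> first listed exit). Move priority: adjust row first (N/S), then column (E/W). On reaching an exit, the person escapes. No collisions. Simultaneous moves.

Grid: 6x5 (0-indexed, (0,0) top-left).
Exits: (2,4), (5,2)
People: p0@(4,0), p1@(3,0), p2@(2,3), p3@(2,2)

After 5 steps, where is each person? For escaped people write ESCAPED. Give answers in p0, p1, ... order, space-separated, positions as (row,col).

Step 1: p0:(4,0)->(5,0) | p1:(3,0)->(4,0) | p2:(2,3)->(2,4)->EXIT | p3:(2,2)->(2,3)
Step 2: p0:(5,0)->(5,1) | p1:(4,0)->(5,0) | p2:escaped | p3:(2,3)->(2,4)->EXIT
Step 3: p0:(5,1)->(5,2)->EXIT | p1:(5,0)->(5,1) | p2:escaped | p3:escaped
Step 4: p0:escaped | p1:(5,1)->(5,2)->EXIT | p2:escaped | p3:escaped

ESCAPED ESCAPED ESCAPED ESCAPED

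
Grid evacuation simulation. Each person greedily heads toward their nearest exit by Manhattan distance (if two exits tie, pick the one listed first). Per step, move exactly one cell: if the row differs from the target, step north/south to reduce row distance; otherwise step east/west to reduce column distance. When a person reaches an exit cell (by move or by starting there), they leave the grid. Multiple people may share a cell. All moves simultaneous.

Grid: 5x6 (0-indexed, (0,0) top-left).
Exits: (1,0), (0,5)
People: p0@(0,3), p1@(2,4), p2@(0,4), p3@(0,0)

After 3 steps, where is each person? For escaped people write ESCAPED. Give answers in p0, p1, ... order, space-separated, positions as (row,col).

Step 1: p0:(0,3)->(0,4) | p1:(2,4)->(1,4) | p2:(0,4)->(0,5)->EXIT | p3:(0,0)->(1,0)->EXIT
Step 2: p0:(0,4)->(0,5)->EXIT | p1:(1,4)->(0,4) | p2:escaped | p3:escaped
Step 3: p0:escaped | p1:(0,4)->(0,5)->EXIT | p2:escaped | p3:escaped

ESCAPED ESCAPED ESCAPED ESCAPED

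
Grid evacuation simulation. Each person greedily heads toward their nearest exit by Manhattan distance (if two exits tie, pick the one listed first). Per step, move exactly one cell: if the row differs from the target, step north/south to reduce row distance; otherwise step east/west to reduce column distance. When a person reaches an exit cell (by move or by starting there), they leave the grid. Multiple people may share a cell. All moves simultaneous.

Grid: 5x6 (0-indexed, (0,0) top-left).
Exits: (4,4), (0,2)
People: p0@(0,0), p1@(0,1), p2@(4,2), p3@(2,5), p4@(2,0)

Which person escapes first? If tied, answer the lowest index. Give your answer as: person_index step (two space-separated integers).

Step 1: p0:(0,0)->(0,1) | p1:(0,1)->(0,2)->EXIT | p2:(4,2)->(4,3) | p3:(2,5)->(3,5) | p4:(2,0)->(1,0)
Step 2: p0:(0,1)->(0,2)->EXIT | p1:escaped | p2:(4,3)->(4,4)->EXIT | p3:(3,5)->(4,5) | p4:(1,0)->(0,0)
Step 3: p0:escaped | p1:escaped | p2:escaped | p3:(4,5)->(4,4)->EXIT | p4:(0,0)->(0,1)
Step 4: p0:escaped | p1:escaped | p2:escaped | p3:escaped | p4:(0,1)->(0,2)->EXIT
Exit steps: [2, 1, 2, 3, 4]
First to escape: p1 at step 1

Answer: 1 1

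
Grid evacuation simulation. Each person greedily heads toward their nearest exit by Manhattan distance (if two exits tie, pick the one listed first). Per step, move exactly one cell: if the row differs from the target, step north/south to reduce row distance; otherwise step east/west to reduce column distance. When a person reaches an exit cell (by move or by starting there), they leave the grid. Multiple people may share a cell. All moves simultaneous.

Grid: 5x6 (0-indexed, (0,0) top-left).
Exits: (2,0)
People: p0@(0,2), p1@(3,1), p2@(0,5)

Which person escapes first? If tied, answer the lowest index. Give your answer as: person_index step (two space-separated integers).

Answer: 1 2

Derivation:
Step 1: p0:(0,2)->(1,2) | p1:(3,1)->(2,1) | p2:(0,5)->(1,5)
Step 2: p0:(1,2)->(2,2) | p1:(2,1)->(2,0)->EXIT | p2:(1,5)->(2,5)
Step 3: p0:(2,2)->(2,1) | p1:escaped | p2:(2,5)->(2,4)
Step 4: p0:(2,1)->(2,0)->EXIT | p1:escaped | p2:(2,4)->(2,3)
Step 5: p0:escaped | p1:escaped | p2:(2,3)->(2,2)
Step 6: p0:escaped | p1:escaped | p2:(2,2)->(2,1)
Step 7: p0:escaped | p1:escaped | p2:(2,1)->(2,0)->EXIT
Exit steps: [4, 2, 7]
First to escape: p1 at step 2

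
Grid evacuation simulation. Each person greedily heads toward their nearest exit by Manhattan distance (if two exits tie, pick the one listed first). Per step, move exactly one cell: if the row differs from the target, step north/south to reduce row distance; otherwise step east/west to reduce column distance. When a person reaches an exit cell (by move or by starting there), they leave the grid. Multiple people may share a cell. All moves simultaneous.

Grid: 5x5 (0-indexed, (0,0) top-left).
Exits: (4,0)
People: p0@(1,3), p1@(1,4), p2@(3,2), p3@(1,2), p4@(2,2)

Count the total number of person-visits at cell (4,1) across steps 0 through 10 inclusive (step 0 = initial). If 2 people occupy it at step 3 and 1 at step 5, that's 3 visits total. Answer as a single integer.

Answer: 5

Derivation:
Step 0: p0@(1,3) p1@(1,4) p2@(3,2) p3@(1,2) p4@(2,2) -> at (4,1): 0 [-], cum=0
Step 1: p0@(2,3) p1@(2,4) p2@(4,2) p3@(2,2) p4@(3,2) -> at (4,1): 0 [-], cum=0
Step 2: p0@(3,3) p1@(3,4) p2@(4,1) p3@(3,2) p4@(4,2) -> at (4,1): 1 [p2], cum=1
Step 3: p0@(4,3) p1@(4,4) p2@ESC p3@(4,2) p4@(4,1) -> at (4,1): 1 [p4], cum=2
Step 4: p0@(4,2) p1@(4,3) p2@ESC p3@(4,1) p4@ESC -> at (4,1): 1 [p3], cum=3
Step 5: p0@(4,1) p1@(4,2) p2@ESC p3@ESC p4@ESC -> at (4,1): 1 [p0], cum=4
Step 6: p0@ESC p1@(4,1) p2@ESC p3@ESC p4@ESC -> at (4,1): 1 [p1], cum=5
Step 7: p0@ESC p1@ESC p2@ESC p3@ESC p4@ESC -> at (4,1): 0 [-], cum=5
Total visits = 5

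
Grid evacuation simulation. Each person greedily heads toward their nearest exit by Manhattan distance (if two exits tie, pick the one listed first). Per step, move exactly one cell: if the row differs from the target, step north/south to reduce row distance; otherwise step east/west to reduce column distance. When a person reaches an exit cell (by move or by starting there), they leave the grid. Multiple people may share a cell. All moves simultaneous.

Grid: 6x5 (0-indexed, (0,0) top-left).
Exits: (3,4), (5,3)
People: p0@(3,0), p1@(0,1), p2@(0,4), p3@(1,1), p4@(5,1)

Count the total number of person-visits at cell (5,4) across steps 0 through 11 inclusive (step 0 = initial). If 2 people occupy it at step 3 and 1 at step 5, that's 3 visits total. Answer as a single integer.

Answer: 0

Derivation:
Step 0: p0@(3,0) p1@(0,1) p2@(0,4) p3@(1,1) p4@(5,1) -> at (5,4): 0 [-], cum=0
Step 1: p0@(3,1) p1@(1,1) p2@(1,4) p3@(2,1) p4@(5,2) -> at (5,4): 0 [-], cum=0
Step 2: p0@(3,2) p1@(2,1) p2@(2,4) p3@(3,1) p4@ESC -> at (5,4): 0 [-], cum=0
Step 3: p0@(3,3) p1@(3,1) p2@ESC p3@(3,2) p4@ESC -> at (5,4): 0 [-], cum=0
Step 4: p0@ESC p1@(3,2) p2@ESC p3@(3,3) p4@ESC -> at (5,4): 0 [-], cum=0
Step 5: p0@ESC p1@(3,3) p2@ESC p3@ESC p4@ESC -> at (5,4): 0 [-], cum=0
Step 6: p0@ESC p1@ESC p2@ESC p3@ESC p4@ESC -> at (5,4): 0 [-], cum=0
Total visits = 0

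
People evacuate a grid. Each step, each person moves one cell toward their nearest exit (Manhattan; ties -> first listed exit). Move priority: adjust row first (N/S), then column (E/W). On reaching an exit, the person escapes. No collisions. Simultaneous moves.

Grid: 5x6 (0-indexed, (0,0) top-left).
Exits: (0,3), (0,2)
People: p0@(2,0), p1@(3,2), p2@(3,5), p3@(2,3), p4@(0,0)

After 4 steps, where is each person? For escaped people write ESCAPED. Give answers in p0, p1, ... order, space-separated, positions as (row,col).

Step 1: p0:(2,0)->(1,0) | p1:(3,2)->(2,2) | p2:(3,5)->(2,5) | p3:(2,3)->(1,3) | p4:(0,0)->(0,1)
Step 2: p0:(1,0)->(0,0) | p1:(2,2)->(1,2) | p2:(2,5)->(1,5) | p3:(1,3)->(0,3)->EXIT | p4:(0,1)->(0,2)->EXIT
Step 3: p0:(0,0)->(0,1) | p1:(1,2)->(0,2)->EXIT | p2:(1,5)->(0,5) | p3:escaped | p4:escaped
Step 4: p0:(0,1)->(0,2)->EXIT | p1:escaped | p2:(0,5)->(0,4) | p3:escaped | p4:escaped

ESCAPED ESCAPED (0,4) ESCAPED ESCAPED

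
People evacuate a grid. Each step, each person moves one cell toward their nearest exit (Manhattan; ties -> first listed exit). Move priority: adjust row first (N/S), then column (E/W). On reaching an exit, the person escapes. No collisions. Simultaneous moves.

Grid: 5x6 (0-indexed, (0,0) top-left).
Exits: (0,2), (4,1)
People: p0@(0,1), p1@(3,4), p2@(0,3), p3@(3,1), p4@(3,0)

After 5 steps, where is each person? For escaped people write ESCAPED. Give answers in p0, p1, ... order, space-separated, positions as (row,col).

Step 1: p0:(0,1)->(0,2)->EXIT | p1:(3,4)->(4,4) | p2:(0,3)->(0,2)->EXIT | p3:(3,1)->(4,1)->EXIT | p4:(3,0)->(4,0)
Step 2: p0:escaped | p1:(4,4)->(4,3) | p2:escaped | p3:escaped | p4:(4,0)->(4,1)->EXIT
Step 3: p0:escaped | p1:(4,3)->(4,2) | p2:escaped | p3:escaped | p4:escaped
Step 4: p0:escaped | p1:(4,2)->(4,1)->EXIT | p2:escaped | p3:escaped | p4:escaped

ESCAPED ESCAPED ESCAPED ESCAPED ESCAPED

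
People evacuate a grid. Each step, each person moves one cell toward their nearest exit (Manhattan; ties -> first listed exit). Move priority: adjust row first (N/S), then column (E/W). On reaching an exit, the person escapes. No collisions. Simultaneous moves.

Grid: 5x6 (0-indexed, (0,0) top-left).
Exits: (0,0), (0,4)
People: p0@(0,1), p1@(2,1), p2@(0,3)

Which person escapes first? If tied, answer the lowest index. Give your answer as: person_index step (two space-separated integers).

Answer: 0 1

Derivation:
Step 1: p0:(0,1)->(0,0)->EXIT | p1:(2,1)->(1,1) | p2:(0,3)->(0,4)->EXIT
Step 2: p0:escaped | p1:(1,1)->(0,1) | p2:escaped
Step 3: p0:escaped | p1:(0,1)->(0,0)->EXIT | p2:escaped
Exit steps: [1, 3, 1]
First to escape: p0 at step 1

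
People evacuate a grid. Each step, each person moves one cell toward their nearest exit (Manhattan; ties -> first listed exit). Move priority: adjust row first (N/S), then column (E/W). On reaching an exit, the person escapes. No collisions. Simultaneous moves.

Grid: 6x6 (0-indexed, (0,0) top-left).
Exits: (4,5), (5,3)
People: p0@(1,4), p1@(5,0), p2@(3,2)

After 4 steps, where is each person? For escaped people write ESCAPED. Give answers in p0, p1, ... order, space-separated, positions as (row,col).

Step 1: p0:(1,4)->(2,4) | p1:(5,0)->(5,1) | p2:(3,2)->(4,2)
Step 2: p0:(2,4)->(3,4) | p1:(5,1)->(5,2) | p2:(4,2)->(5,2)
Step 3: p0:(3,4)->(4,4) | p1:(5,2)->(5,3)->EXIT | p2:(5,2)->(5,3)->EXIT
Step 4: p0:(4,4)->(4,5)->EXIT | p1:escaped | p2:escaped

ESCAPED ESCAPED ESCAPED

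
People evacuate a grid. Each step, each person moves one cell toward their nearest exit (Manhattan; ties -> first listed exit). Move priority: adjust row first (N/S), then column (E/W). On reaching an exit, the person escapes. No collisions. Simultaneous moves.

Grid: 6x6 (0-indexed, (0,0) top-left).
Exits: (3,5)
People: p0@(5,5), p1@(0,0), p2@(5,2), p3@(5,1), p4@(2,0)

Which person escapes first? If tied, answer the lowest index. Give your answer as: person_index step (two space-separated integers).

Step 1: p0:(5,5)->(4,5) | p1:(0,0)->(1,0) | p2:(5,2)->(4,2) | p3:(5,1)->(4,1) | p4:(2,0)->(3,0)
Step 2: p0:(4,5)->(3,5)->EXIT | p1:(1,0)->(2,0) | p2:(4,2)->(3,2) | p3:(4,1)->(3,1) | p4:(3,0)->(3,1)
Step 3: p0:escaped | p1:(2,0)->(3,0) | p2:(3,2)->(3,3) | p3:(3,1)->(3,2) | p4:(3,1)->(3,2)
Step 4: p0:escaped | p1:(3,0)->(3,1) | p2:(3,3)->(3,4) | p3:(3,2)->(3,3) | p4:(3,2)->(3,3)
Step 5: p0:escaped | p1:(3,1)->(3,2) | p2:(3,4)->(3,5)->EXIT | p3:(3,3)->(3,4) | p4:(3,3)->(3,4)
Step 6: p0:escaped | p1:(3,2)->(3,3) | p2:escaped | p3:(3,4)->(3,5)->EXIT | p4:(3,4)->(3,5)->EXIT
Step 7: p0:escaped | p1:(3,3)->(3,4) | p2:escaped | p3:escaped | p4:escaped
Step 8: p0:escaped | p1:(3,4)->(3,5)->EXIT | p2:escaped | p3:escaped | p4:escaped
Exit steps: [2, 8, 5, 6, 6]
First to escape: p0 at step 2

Answer: 0 2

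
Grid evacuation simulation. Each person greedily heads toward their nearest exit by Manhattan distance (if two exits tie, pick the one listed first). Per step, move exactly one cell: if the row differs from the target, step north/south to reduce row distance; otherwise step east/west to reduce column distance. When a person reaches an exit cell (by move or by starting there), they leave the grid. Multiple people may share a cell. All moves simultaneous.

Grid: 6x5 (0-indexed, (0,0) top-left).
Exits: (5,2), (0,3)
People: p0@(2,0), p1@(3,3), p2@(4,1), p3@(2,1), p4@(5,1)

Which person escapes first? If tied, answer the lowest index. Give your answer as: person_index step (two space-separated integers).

Answer: 4 1

Derivation:
Step 1: p0:(2,0)->(3,0) | p1:(3,3)->(4,3) | p2:(4,1)->(5,1) | p3:(2,1)->(3,1) | p4:(5,1)->(5,2)->EXIT
Step 2: p0:(3,0)->(4,0) | p1:(4,3)->(5,3) | p2:(5,1)->(5,2)->EXIT | p3:(3,1)->(4,1) | p4:escaped
Step 3: p0:(4,0)->(5,0) | p1:(5,3)->(5,2)->EXIT | p2:escaped | p3:(4,1)->(5,1) | p4:escaped
Step 4: p0:(5,0)->(5,1) | p1:escaped | p2:escaped | p3:(5,1)->(5,2)->EXIT | p4:escaped
Step 5: p0:(5,1)->(5,2)->EXIT | p1:escaped | p2:escaped | p3:escaped | p4:escaped
Exit steps: [5, 3, 2, 4, 1]
First to escape: p4 at step 1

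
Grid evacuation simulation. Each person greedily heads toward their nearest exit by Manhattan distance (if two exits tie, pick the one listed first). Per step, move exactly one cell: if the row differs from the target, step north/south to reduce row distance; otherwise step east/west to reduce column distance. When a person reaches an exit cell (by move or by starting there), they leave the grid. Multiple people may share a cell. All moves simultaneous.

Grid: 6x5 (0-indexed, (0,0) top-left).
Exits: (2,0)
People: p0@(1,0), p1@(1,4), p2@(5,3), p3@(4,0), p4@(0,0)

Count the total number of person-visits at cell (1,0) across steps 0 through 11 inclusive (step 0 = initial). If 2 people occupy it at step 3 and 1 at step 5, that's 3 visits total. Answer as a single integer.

Step 0: p0@(1,0) p1@(1,4) p2@(5,3) p3@(4,0) p4@(0,0) -> at (1,0): 1 [p0], cum=1
Step 1: p0@ESC p1@(2,4) p2@(4,3) p3@(3,0) p4@(1,0) -> at (1,0): 1 [p4], cum=2
Step 2: p0@ESC p1@(2,3) p2@(3,3) p3@ESC p4@ESC -> at (1,0): 0 [-], cum=2
Step 3: p0@ESC p1@(2,2) p2@(2,3) p3@ESC p4@ESC -> at (1,0): 0 [-], cum=2
Step 4: p0@ESC p1@(2,1) p2@(2,2) p3@ESC p4@ESC -> at (1,0): 0 [-], cum=2
Step 5: p0@ESC p1@ESC p2@(2,1) p3@ESC p4@ESC -> at (1,0): 0 [-], cum=2
Step 6: p0@ESC p1@ESC p2@ESC p3@ESC p4@ESC -> at (1,0): 0 [-], cum=2
Total visits = 2

Answer: 2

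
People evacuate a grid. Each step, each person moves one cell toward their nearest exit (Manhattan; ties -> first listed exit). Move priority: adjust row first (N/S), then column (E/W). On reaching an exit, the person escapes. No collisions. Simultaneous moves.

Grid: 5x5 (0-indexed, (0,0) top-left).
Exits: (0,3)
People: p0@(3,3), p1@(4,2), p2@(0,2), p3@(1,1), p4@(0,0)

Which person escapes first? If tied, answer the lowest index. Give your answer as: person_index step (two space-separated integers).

Answer: 2 1

Derivation:
Step 1: p0:(3,3)->(2,3) | p1:(4,2)->(3,2) | p2:(0,2)->(0,3)->EXIT | p3:(1,1)->(0,1) | p4:(0,0)->(0,1)
Step 2: p0:(2,3)->(1,3) | p1:(3,2)->(2,2) | p2:escaped | p3:(0,1)->(0,2) | p4:(0,1)->(0,2)
Step 3: p0:(1,3)->(0,3)->EXIT | p1:(2,2)->(1,2) | p2:escaped | p3:(0,2)->(0,3)->EXIT | p4:(0,2)->(0,3)->EXIT
Step 4: p0:escaped | p1:(1,2)->(0,2) | p2:escaped | p3:escaped | p4:escaped
Step 5: p0:escaped | p1:(0,2)->(0,3)->EXIT | p2:escaped | p3:escaped | p4:escaped
Exit steps: [3, 5, 1, 3, 3]
First to escape: p2 at step 1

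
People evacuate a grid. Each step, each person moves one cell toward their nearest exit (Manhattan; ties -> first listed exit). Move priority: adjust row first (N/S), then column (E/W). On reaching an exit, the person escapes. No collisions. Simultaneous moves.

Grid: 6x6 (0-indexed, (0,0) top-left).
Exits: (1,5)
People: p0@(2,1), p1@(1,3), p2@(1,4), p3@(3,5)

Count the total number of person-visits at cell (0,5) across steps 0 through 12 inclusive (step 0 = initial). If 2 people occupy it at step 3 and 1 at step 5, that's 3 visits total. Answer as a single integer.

Step 0: p0@(2,1) p1@(1,3) p2@(1,4) p3@(3,5) -> at (0,5): 0 [-], cum=0
Step 1: p0@(1,1) p1@(1,4) p2@ESC p3@(2,5) -> at (0,5): 0 [-], cum=0
Step 2: p0@(1,2) p1@ESC p2@ESC p3@ESC -> at (0,5): 0 [-], cum=0
Step 3: p0@(1,3) p1@ESC p2@ESC p3@ESC -> at (0,5): 0 [-], cum=0
Step 4: p0@(1,4) p1@ESC p2@ESC p3@ESC -> at (0,5): 0 [-], cum=0
Step 5: p0@ESC p1@ESC p2@ESC p3@ESC -> at (0,5): 0 [-], cum=0
Total visits = 0

Answer: 0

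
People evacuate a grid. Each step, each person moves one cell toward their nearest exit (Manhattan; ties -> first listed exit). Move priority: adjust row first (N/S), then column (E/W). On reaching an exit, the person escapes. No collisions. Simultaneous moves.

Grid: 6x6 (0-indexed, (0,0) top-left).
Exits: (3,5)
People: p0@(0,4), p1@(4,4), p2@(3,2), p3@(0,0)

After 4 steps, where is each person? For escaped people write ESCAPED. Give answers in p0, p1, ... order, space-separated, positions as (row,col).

Step 1: p0:(0,4)->(1,4) | p1:(4,4)->(3,4) | p2:(3,2)->(3,3) | p3:(0,0)->(1,0)
Step 2: p0:(1,4)->(2,4) | p1:(3,4)->(3,5)->EXIT | p2:(3,3)->(3,4) | p3:(1,0)->(2,0)
Step 3: p0:(2,4)->(3,4) | p1:escaped | p2:(3,4)->(3,5)->EXIT | p3:(2,0)->(3,0)
Step 4: p0:(3,4)->(3,5)->EXIT | p1:escaped | p2:escaped | p3:(3,0)->(3,1)

ESCAPED ESCAPED ESCAPED (3,1)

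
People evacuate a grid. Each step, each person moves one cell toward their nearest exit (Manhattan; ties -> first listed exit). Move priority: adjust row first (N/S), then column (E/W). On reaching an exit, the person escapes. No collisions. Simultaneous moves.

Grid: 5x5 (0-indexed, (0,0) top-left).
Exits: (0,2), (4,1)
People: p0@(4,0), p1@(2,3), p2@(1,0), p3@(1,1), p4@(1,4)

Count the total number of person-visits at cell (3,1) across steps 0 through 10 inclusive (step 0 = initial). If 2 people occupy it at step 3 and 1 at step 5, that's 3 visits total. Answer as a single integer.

Answer: 0

Derivation:
Step 0: p0@(4,0) p1@(2,3) p2@(1,0) p3@(1,1) p4@(1,4) -> at (3,1): 0 [-], cum=0
Step 1: p0@ESC p1@(1,3) p2@(0,0) p3@(0,1) p4@(0,4) -> at (3,1): 0 [-], cum=0
Step 2: p0@ESC p1@(0,3) p2@(0,1) p3@ESC p4@(0,3) -> at (3,1): 0 [-], cum=0
Step 3: p0@ESC p1@ESC p2@ESC p3@ESC p4@ESC -> at (3,1): 0 [-], cum=0
Total visits = 0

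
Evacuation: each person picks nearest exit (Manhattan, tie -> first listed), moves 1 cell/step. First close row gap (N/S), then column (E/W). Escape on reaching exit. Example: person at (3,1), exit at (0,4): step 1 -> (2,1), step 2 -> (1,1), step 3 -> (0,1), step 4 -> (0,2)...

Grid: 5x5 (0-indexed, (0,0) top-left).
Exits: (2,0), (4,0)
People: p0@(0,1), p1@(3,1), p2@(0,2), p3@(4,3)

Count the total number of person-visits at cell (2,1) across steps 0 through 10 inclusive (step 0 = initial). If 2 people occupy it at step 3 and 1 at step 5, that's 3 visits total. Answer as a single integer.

Answer: 3

Derivation:
Step 0: p0@(0,1) p1@(3,1) p2@(0,2) p3@(4,3) -> at (2,1): 0 [-], cum=0
Step 1: p0@(1,1) p1@(2,1) p2@(1,2) p3@(4,2) -> at (2,1): 1 [p1], cum=1
Step 2: p0@(2,1) p1@ESC p2@(2,2) p3@(4,1) -> at (2,1): 1 [p0], cum=2
Step 3: p0@ESC p1@ESC p2@(2,1) p3@ESC -> at (2,1): 1 [p2], cum=3
Step 4: p0@ESC p1@ESC p2@ESC p3@ESC -> at (2,1): 0 [-], cum=3
Total visits = 3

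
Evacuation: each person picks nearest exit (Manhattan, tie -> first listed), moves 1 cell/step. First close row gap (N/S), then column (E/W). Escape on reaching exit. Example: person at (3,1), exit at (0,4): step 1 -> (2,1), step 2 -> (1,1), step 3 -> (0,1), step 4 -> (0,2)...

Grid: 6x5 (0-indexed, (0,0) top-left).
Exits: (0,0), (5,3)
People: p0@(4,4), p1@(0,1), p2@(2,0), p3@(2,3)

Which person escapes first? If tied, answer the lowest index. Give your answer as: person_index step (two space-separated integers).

Answer: 1 1

Derivation:
Step 1: p0:(4,4)->(5,4) | p1:(0,1)->(0,0)->EXIT | p2:(2,0)->(1,0) | p3:(2,3)->(3,3)
Step 2: p0:(5,4)->(5,3)->EXIT | p1:escaped | p2:(1,0)->(0,0)->EXIT | p3:(3,3)->(4,3)
Step 3: p0:escaped | p1:escaped | p2:escaped | p3:(4,3)->(5,3)->EXIT
Exit steps: [2, 1, 2, 3]
First to escape: p1 at step 1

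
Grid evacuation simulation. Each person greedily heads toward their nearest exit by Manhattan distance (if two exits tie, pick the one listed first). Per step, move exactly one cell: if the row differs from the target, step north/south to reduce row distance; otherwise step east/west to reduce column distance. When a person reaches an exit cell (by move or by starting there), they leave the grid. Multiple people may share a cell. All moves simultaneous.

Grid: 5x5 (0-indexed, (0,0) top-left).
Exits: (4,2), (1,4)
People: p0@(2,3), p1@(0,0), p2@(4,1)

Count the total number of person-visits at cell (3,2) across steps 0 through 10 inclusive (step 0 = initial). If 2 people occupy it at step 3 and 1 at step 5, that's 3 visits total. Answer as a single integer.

Answer: 0

Derivation:
Step 0: p0@(2,3) p1@(0,0) p2@(4,1) -> at (3,2): 0 [-], cum=0
Step 1: p0@(1,3) p1@(1,0) p2@ESC -> at (3,2): 0 [-], cum=0
Step 2: p0@ESC p1@(1,1) p2@ESC -> at (3,2): 0 [-], cum=0
Step 3: p0@ESC p1@(1,2) p2@ESC -> at (3,2): 0 [-], cum=0
Step 4: p0@ESC p1@(1,3) p2@ESC -> at (3,2): 0 [-], cum=0
Step 5: p0@ESC p1@ESC p2@ESC -> at (3,2): 0 [-], cum=0
Total visits = 0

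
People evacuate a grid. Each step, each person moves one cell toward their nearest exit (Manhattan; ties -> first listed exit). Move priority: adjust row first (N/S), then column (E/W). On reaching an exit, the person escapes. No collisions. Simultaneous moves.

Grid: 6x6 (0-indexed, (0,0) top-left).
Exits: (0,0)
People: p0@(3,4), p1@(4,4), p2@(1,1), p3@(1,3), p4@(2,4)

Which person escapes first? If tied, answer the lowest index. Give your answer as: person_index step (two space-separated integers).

Step 1: p0:(3,4)->(2,4) | p1:(4,4)->(3,4) | p2:(1,1)->(0,1) | p3:(1,3)->(0,3) | p4:(2,4)->(1,4)
Step 2: p0:(2,4)->(1,4) | p1:(3,4)->(2,4) | p2:(0,1)->(0,0)->EXIT | p3:(0,3)->(0,2) | p4:(1,4)->(0,4)
Step 3: p0:(1,4)->(0,4) | p1:(2,4)->(1,4) | p2:escaped | p3:(0,2)->(0,1) | p4:(0,4)->(0,3)
Step 4: p0:(0,4)->(0,3) | p1:(1,4)->(0,4) | p2:escaped | p3:(0,1)->(0,0)->EXIT | p4:(0,3)->(0,2)
Step 5: p0:(0,3)->(0,2) | p1:(0,4)->(0,3) | p2:escaped | p3:escaped | p4:(0,2)->(0,1)
Step 6: p0:(0,2)->(0,1) | p1:(0,3)->(0,2) | p2:escaped | p3:escaped | p4:(0,1)->(0,0)->EXIT
Step 7: p0:(0,1)->(0,0)->EXIT | p1:(0,2)->(0,1) | p2:escaped | p3:escaped | p4:escaped
Step 8: p0:escaped | p1:(0,1)->(0,0)->EXIT | p2:escaped | p3:escaped | p4:escaped
Exit steps: [7, 8, 2, 4, 6]
First to escape: p2 at step 2

Answer: 2 2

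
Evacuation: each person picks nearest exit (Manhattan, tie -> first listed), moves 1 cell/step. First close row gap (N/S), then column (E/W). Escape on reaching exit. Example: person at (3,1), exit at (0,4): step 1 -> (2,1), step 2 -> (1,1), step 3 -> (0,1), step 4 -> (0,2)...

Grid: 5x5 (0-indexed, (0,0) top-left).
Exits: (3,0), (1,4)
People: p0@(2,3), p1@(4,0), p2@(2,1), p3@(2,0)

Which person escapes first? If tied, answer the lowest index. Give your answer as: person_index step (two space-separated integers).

Step 1: p0:(2,3)->(1,3) | p1:(4,0)->(3,0)->EXIT | p2:(2,1)->(3,1) | p3:(2,0)->(3,0)->EXIT
Step 2: p0:(1,3)->(1,4)->EXIT | p1:escaped | p2:(3,1)->(3,0)->EXIT | p3:escaped
Exit steps: [2, 1, 2, 1]
First to escape: p1 at step 1

Answer: 1 1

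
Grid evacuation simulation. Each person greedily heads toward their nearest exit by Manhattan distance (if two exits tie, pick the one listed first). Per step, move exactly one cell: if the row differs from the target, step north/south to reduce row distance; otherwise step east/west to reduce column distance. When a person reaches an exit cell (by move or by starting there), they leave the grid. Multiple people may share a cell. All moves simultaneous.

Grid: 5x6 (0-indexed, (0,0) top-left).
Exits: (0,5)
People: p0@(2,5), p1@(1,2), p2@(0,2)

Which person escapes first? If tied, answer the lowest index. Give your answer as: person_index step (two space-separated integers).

Step 1: p0:(2,5)->(1,5) | p1:(1,2)->(0,2) | p2:(0,2)->(0,3)
Step 2: p0:(1,5)->(0,5)->EXIT | p1:(0,2)->(0,3) | p2:(0,3)->(0,4)
Step 3: p0:escaped | p1:(0,3)->(0,4) | p2:(0,4)->(0,5)->EXIT
Step 4: p0:escaped | p1:(0,4)->(0,5)->EXIT | p2:escaped
Exit steps: [2, 4, 3]
First to escape: p0 at step 2

Answer: 0 2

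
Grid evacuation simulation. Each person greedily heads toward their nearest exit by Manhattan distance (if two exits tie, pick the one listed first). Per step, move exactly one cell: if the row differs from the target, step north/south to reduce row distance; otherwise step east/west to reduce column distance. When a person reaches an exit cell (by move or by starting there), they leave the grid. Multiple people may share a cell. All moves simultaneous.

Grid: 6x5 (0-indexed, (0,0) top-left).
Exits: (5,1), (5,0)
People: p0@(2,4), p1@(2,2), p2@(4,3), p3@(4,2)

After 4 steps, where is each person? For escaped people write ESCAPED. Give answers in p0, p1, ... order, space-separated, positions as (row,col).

Step 1: p0:(2,4)->(3,4) | p1:(2,2)->(3,2) | p2:(4,3)->(5,3) | p3:(4,2)->(5,2)
Step 2: p0:(3,4)->(4,4) | p1:(3,2)->(4,2) | p2:(5,3)->(5,2) | p3:(5,2)->(5,1)->EXIT
Step 3: p0:(4,4)->(5,4) | p1:(4,2)->(5,2) | p2:(5,2)->(5,1)->EXIT | p3:escaped
Step 4: p0:(5,4)->(5,3) | p1:(5,2)->(5,1)->EXIT | p2:escaped | p3:escaped

(5,3) ESCAPED ESCAPED ESCAPED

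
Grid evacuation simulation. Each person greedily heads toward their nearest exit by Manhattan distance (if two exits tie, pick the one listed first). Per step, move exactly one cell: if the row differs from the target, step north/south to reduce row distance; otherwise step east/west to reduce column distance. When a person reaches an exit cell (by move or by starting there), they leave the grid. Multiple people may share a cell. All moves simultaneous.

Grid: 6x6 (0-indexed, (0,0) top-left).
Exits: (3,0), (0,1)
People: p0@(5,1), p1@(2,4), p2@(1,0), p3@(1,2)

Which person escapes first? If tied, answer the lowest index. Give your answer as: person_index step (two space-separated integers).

Step 1: p0:(5,1)->(4,1) | p1:(2,4)->(3,4) | p2:(1,0)->(2,0) | p3:(1,2)->(0,2)
Step 2: p0:(4,1)->(3,1) | p1:(3,4)->(3,3) | p2:(2,0)->(3,0)->EXIT | p3:(0,2)->(0,1)->EXIT
Step 3: p0:(3,1)->(3,0)->EXIT | p1:(3,3)->(3,2) | p2:escaped | p3:escaped
Step 4: p0:escaped | p1:(3,2)->(3,1) | p2:escaped | p3:escaped
Step 5: p0:escaped | p1:(3,1)->(3,0)->EXIT | p2:escaped | p3:escaped
Exit steps: [3, 5, 2, 2]
First to escape: p2 at step 2

Answer: 2 2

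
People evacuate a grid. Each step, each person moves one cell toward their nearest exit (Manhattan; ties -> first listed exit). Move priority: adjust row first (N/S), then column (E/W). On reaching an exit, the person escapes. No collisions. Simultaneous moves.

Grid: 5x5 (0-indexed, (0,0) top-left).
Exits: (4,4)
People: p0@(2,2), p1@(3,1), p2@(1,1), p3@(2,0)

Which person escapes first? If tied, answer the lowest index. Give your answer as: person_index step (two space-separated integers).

Step 1: p0:(2,2)->(3,2) | p1:(3,1)->(4,1) | p2:(1,1)->(2,1) | p3:(2,0)->(3,0)
Step 2: p0:(3,2)->(4,2) | p1:(4,1)->(4,2) | p2:(2,1)->(3,1) | p3:(3,0)->(4,0)
Step 3: p0:(4,2)->(4,3) | p1:(4,2)->(4,3) | p2:(3,1)->(4,1) | p3:(4,0)->(4,1)
Step 4: p0:(4,3)->(4,4)->EXIT | p1:(4,3)->(4,4)->EXIT | p2:(4,1)->(4,2) | p3:(4,1)->(4,2)
Step 5: p0:escaped | p1:escaped | p2:(4,2)->(4,3) | p3:(4,2)->(4,3)
Step 6: p0:escaped | p1:escaped | p2:(4,3)->(4,4)->EXIT | p3:(4,3)->(4,4)->EXIT
Exit steps: [4, 4, 6, 6]
First to escape: p0 at step 4

Answer: 0 4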